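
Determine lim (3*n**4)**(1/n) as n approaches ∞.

1

Base → ∞ and exponent → 0: an ∞^0 form.
Take logs: (1/n)·ln(3·n^4) = (ln 3 + 4·ln n)/n → 0.
So the limit is e^0 = 1.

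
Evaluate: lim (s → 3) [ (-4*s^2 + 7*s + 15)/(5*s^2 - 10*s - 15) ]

Since s = 3 makes numerator and denominator zero, (s - 3) divides both.
Cancelling it gives (-4*s - 5)/(5*s + 5); now plug in s = 3 to get -17/20.

-17/20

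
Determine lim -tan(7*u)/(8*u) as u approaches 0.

-7/8

Substitution gives 0/0.
Since tan(θ)/θ → 1 as θ → 0, tan(7u)/(7u) → 1 and the limit is 7/(-8) = -7/8.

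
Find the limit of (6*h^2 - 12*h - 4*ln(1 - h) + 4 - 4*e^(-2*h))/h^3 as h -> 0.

20/3

Substitution gives 0/0; apply L'Hôpital's rule 3 times.
After differentiating numerator and denominator 3 times the quotient is (32*e^(-2*h) - 8/(h - 1)^3)/(6); at h = 0 this is 20/3.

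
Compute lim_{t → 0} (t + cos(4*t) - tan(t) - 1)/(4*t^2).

-2

Substitution gives 0/0 (the numerator vanishes to order 2).
Expand each term to order t^2: the coefficient of t^2 in −tan(t) is 0 and in cos(4t) is -8.
Lower-order terms cancel with the polynomial part, so the numerator is (-8)·t^2 + o(t^2), and the limit is (-8)/(4) = -2.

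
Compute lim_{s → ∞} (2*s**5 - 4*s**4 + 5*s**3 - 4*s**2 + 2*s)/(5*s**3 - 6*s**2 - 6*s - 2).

The numerator has higher degree (5 > 3); the quotient behaves like (2/(5))·s^2 for large |s|.
As s → +∞ this diverges to ∞.

∞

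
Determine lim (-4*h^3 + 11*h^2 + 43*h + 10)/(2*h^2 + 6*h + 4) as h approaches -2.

At h = -2 both the top and bottom vanish — a removable singularity. Factoring out (h + 2) from each leaves (-4*h^2 + 19*h + 5)/(2*h + 2), which at h = -2 equals 49/2.

49/2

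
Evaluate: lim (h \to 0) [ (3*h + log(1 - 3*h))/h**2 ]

Direct substitution gives 0/0.
Apply L'Hôpital: lim (3 - 3/(1 - 3*h))/(2*h), still 0/0.
After 2 applications of L'Hôpital's rule the quotient is (-9/(1 - 3*h)^2)/(2); substituting h = 0 gives -9/2.

-9/2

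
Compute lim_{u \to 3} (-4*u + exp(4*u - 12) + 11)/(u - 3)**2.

8

Direct substitution gives 0/0.
Apply L'Hôpital: lim (4*e^(4*u - 12) - 4)/(2*u - 6), still 0/0.
After 2 applications of L'Hôpital's rule the quotient is (16*e^(4*u - 12))/(2); substituting u = 3 gives 8.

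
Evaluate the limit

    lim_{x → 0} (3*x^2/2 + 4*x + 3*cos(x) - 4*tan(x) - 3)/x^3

Substitution gives 0/0 (the numerator vanishes to order 3).
Expand each term to order x^3: the coefficient of x^3 in -4·tan(x) is -4/3 and in 3·cos(x) is 0.
Lower-order terms cancel with the polynomial part, so the numerator is (-4/3)·x^3 + o(x^3), and the limit is (-4/3)/(1) = -4/3.

-4/3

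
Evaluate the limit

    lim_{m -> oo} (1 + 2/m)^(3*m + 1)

e^(6)

Let L be the limit and take ln: ln L = lim (3m + 1)·ln(1 + 2/m) = lim (3m + 1)·(2/m + O(1/m²)) = 6.
Hence L = e^(6).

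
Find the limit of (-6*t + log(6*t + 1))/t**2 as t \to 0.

-18

Direct substitution gives 0/0.
Apply L'Hôpital: lim (-6 + 6/(6*t + 1))/(2*t), still 0/0.
After 2 applications of L'Hôpital's rule the quotient is (-36/(6*t + 1)^2)/(2); substituting t = 0 gives -18.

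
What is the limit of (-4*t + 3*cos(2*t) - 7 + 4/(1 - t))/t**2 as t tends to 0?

-2

Substitution gives 0/0; apply L'Hôpital's rule 2 times.
After differentiating numerator and denominator 2 times the quotient is (-12*cos(2*t) - 8/(t - 1)^3)/(2); at t = 0 this is -2.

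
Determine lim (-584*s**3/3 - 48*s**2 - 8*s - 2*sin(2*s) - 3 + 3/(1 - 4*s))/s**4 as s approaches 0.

768

Substitution gives 0/0 (the numerator vanishes to order 4).
Expand each term to order s^4: the coefficient of s^4 in -2·sin(2s) is 0 and in 3·1/(1 - 4s) is 768.
Lower-order terms cancel with the polynomial part, so the numerator is (768)·s^4 + o(s^4), and the limit is (768)/(1) = 768.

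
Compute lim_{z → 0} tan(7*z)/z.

Substitution gives 0/0.
Since tan(u)/u → 1 as u → 0, tan(7z)/(7z) → 1 and the limit is 7.

7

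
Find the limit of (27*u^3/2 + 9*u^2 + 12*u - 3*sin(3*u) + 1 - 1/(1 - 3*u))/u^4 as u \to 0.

Substitution gives 0/0; apply L'Hôpital's rule 4 times.
After differentiating numerator and denominator 4 times the quotient is (-243*sin(3*u) + 1944/(3*u - 1)^5)/(24); at u = 0 this is -81.

-81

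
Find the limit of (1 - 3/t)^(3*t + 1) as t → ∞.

e^(-9)

Write it as [(1 - 3/t)^t]^(3) · (1 - 3/t)^(1). The bracketed term tends to e^(-3) and the second factor to 1, so the limit is e^(-9).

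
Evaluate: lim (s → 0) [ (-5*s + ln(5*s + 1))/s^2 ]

Direct substitution gives 0/0.
Apply L'Hôpital: lim (-5 + 5/(5*s + 1))/(2*s), still 0/0.
After 2 applications of L'Hôpital's rule the quotient is (-25/(5*s + 1)^2)/(2); substituting s = 0 gives -25/2.

-25/2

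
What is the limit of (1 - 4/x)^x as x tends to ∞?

The base → 1 and the exponent → ∞: a 1^∞ form.
Take logarithms: (x)·ln(1 - 4/x). Since ln(1+u) ~ u for small u, this behaves like (x)·(-4/x) → -4.
So the limit is e^(-4).

e^(-4)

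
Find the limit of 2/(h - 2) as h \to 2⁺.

As h → 2⁺, (h - 2) → 0⁺, so (h - 2)^1 → 0⁺ and 2/(h - 2)^1 → ∞.

∞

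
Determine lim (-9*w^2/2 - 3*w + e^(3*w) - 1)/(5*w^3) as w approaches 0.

Direct substitution gives 0/0.
Apply L'Hôpital: lim (-9*w + 3*e^(3*w) - 3)/(15*w^2), still 0/0.
Apply L'Hôpital: lim (9*e^(3*w) - 9)/(30*w), still 0/0.
After 3 applications of L'Hôpital's rule the quotient is (27*e^(3*w))/(30); substituting w = 0 gives 9/10.

9/10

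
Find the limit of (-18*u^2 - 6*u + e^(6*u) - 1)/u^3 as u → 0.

36

Direct substitution gives 0/0.
Apply L'Hôpital: lim (-36*u + 6*e^(6*u) - 6)/(3*u^2), still 0/0.
Apply L'Hôpital: lim (36*e^(6*u) - 36)/(6*u), still 0/0.
After 3 applications of L'Hôpital's rule the quotient is (216*e^(6*u))/(6); substituting u = 0 gives 36.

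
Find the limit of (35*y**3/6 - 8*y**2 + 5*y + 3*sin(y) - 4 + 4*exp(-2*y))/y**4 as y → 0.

Substitution gives 0/0 (the numerator vanishes to order 4).
Expand each term to order y^4: the coefficient of y^4 in 4·e^(-2y) is 8/3 and in 3·sin(y) is 0.
Lower-order terms cancel with the polynomial part, so the numerator is (8/3)·y^4 + o(y^4), and the limit is (8/3)/(1) = 8/3.

8/3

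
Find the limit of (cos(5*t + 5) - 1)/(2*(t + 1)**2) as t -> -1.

-25/4

Direct substitution gives 0/0.
Apply L'Hôpital: lim (-5*sin(5*t + 5))/(4*t + 4), still 0/0.
After 2 applications of L'Hôpital's rule the quotient is (-25*cos(5*t + 5))/(4); substituting t = -1 gives -25/4.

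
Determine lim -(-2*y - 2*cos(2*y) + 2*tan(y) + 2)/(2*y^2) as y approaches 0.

-2

Substitution gives 0/0; apply L'Hôpital's rule 2 times.
After differentiating numerator and denominator 2 times the quotient is (8*cos(2*y) + 4*tan(y)^3 + 4*tan(y))/(-4); at y = 0 this is -2.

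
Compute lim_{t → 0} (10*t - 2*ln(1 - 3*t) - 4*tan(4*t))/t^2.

9

Substitution gives 0/0 (the numerator vanishes to order 2).
Expand each term to order t^2: the coefficient of t^2 in -4·tan(4t) is 0 and in -2·ln(1 - 3t) is 9.
Lower-order terms cancel with the polynomial part, so the numerator is (9)·t^2 + o(t^2), and the limit is (9)/(1) = 9.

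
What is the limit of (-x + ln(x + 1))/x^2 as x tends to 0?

Direct substitution gives 0/0.
Apply L'Hôpital: lim (-1 + 1/(x + 1))/(2*x), still 0/0.
After 2 applications of L'Hôpital's rule the quotient is (-1/(x + 1)^2)/(2); substituting x = 0 gives -1/2.

-1/2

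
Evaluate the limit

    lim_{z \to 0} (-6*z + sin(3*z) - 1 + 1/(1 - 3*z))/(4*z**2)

9/4

Substitution gives 0/0; apply L'Hôpital's rule 2 times.
After differentiating numerator and denominator 2 times the quotient is (-9*sin(3*z) - 18/(3*z - 1)^3)/(8); at z = 0 this is 9/4.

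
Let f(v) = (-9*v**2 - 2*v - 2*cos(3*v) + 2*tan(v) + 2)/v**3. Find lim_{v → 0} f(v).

Substitution gives 0/0 (the numerator vanishes to order 3).
Expand each term to order v^3: the coefficient of v^3 in 2·tan(v) is 2/3 and in -2·cos(3v) is 0.
Lower-order terms cancel with the polynomial part, so the numerator is (2/3)·v^3 + o(v^3), and the limit is (2/3)/(1) = 2/3.

2/3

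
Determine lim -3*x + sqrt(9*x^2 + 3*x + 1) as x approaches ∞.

An ∞ − ∞ form. Rationalising with the conjugate, the difference becomes (3x + 1) / (√(9*x^2 + 3*x + 1) + 3x).
For large x the denominator behaves like 2·3x, so the quotient tends to 3/6 = 1/2.

1/2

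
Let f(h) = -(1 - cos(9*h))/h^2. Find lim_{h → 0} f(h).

Substitution gives 0/0.
Use (1 − cos u)/u² → 1/2 with u = 9h: the limit is 9²/(2·(-1)) = -81/2.

-81/2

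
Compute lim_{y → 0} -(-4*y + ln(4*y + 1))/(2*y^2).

Direct substitution gives 0/0.
Apply L'Hôpital: lim (-4 + 4/(4*y + 1))/(-4*y), still 0/0.
After 2 applications of L'Hôpital's rule the quotient is (-16/(4*y + 1)^2)/(-4); substituting y = 0 gives 4.

4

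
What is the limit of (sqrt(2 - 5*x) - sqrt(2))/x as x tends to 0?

-5*√(2)/4

Substitution gives 0/0. Multiply numerator and denominator by the conjugate √(2 - 5x) + √2.
The numerator becomes (2 - 5x) − 2 = -5x, so the expression simplifies to -5/(√(2 - 5x) + √2).
Letting x → 0 gives -5/(2√2) = -5*√(2)/4.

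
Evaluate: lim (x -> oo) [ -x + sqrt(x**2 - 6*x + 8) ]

An ∞ − ∞ form. Rationalising with the conjugate, the difference becomes (-6x + 8) / (√(x^2 - 6*x + 8) + x).
For large x the denominator behaves like 2·x, so the quotient tends to -6/2 = -3.

-3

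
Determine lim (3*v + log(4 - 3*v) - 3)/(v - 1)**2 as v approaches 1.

-9/2

Direct substitution gives 0/0.
Apply L'Hôpital: lim (3 - 3/(4 - 3*v))/(2*v - 2), still 0/0.
After 2 applications of L'Hôpital's rule the quotient is (-9/(4 - 3*v)^2)/(2); substituting v = 1 gives -9/2.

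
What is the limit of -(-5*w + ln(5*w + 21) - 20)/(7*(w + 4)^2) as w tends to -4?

25/14

Direct substitution gives 0/0.
Apply L'Hôpital: lim (-5 + 5/(5*w + 21))/(-14*w - 56), still 0/0.
After 2 applications of L'Hôpital's rule the quotient is (-25/(5*w + 21)^2)/(-14); substituting w = -4 gives 25/14.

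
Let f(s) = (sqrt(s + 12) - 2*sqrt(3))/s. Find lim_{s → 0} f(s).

Substitution gives 0/0. Multiply numerator and denominator by the conjugate √(12 + s) + √12.
The numerator becomes (12 + s) − 12 = s, so the expression simplifies to 1/(√(12 + s) + √12).
Letting s → 0 gives 1/(2√12) = √(3)/12.

√(3)/12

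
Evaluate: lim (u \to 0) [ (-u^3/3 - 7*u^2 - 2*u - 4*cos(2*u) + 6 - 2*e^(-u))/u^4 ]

-11/4

Substitution gives 0/0; apply L'Hôpital's rule 4 times.
After differentiating numerator and denominator 4 times the quotient is (-64*cos(2*u) - 2*e^(-u))/(24); at u = 0 this is -11/4.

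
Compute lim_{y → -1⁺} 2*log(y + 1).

-∞

As y → -1⁺, y + 1 → 0⁺ and ln(y + 1) → −∞.
Multiplying by 2 gives -∞.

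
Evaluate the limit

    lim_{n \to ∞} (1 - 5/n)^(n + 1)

Write it as [(1 - 5/n)^n]^(1) · (1 - 5/n)^(1). The bracketed term tends to e^(-5) and the second factor to 1, so the limit is e^(-5).

e^(-5)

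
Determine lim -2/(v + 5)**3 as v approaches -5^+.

As v → -5⁺, (v + 5) → 0⁺, so (v + 5)^3 → 0⁺ and -2/(v + 5)^3 → -∞.

-∞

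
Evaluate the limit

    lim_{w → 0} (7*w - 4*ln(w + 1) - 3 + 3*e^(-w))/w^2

7/2

Substitution gives 0/0; apply L'Hôpital's rule 2 times.
After differentiating numerator and denominator 2 times the quotient is (3*e^(-w) + 4/(w + 1)^2)/(2); at w = 0 this is 7/2.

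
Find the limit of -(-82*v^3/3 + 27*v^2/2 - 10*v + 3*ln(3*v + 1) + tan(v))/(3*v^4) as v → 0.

Substitution gives 0/0; apply L'Hôpital's rule 4 times.
After differentiating numerator and denominator 4 times the quotient is (24*tan(v)^3/cos(v)^2 + 16*tan(v)/cos(v)^2 - 1458/(3*v + 1)^4)/(-72); at v = 0 this is 81/4.

81/4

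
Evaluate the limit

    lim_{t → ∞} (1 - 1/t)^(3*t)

e^(-3)

Let L be the limit and take ln: ln L = lim (3t)·ln(1 - 1/t) = lim (3t)·(-1/t + O(1/t²)) = -3.
Hence L = e^(-3).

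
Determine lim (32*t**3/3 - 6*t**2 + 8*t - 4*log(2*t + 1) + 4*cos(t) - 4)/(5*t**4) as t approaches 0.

Substitution gives 0/0 (the numerator vanishes to order 4).
Expand each term to order t^4: the coefficient of t^4 in -4·ln(1 + 2t) is 16 and in 4·cos(t) is 1/6.
Lower-order terms cancel with the polynomial part, so the numerator is (97/6)·t^4 + o(t^4), and the limit is (97/6)/(5) = 97/30.

97/30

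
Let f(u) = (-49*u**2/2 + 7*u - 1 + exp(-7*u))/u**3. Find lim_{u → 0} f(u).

Direct substitution gives 0/0.
Apply L'Hôpital: lim (-49*u + 7 - 7*e^(-7*u))/(3*u^2), still 0/0.
Apply L'Hôpital: lim (-49 + 49*e^(-7*u))/(6*u), still 0/0.
After 3 applications of L'Hôpital's rule the quotient is (-343*e^(-7*u))/(6); substituting u = 0 gives -343/6.

-343/6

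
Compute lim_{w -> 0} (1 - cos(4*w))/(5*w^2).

8/5

Substitution gives 0/0.
Use (1 − cos u)/u² → 1/2 with u = 4w: the limit is 4²/(2·5) = 8/5.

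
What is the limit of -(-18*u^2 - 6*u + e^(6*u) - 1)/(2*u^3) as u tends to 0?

Direct substitution gives 0/0.
Apply L'Hôpital: lim (-36*u + 6*e^(6*u) - 6)/(-6*u^2), still 0/0.
Apply L'Hôpital: lim (36*e^(6*u) - 36)/(-12*u), still 0/0.
After 3 applications of L'Hôpital's rule the quotient is (216*e^(6*u))/(-12); substituting u = 0 gives -18.

-18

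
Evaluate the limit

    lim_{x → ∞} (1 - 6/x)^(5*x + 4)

e^(-30)

The base → 1 and the exponent → ∞: a 1^∞ form.
Take logarithms: (5x + 4)·ln(1 - 6/x). Since ln(1+u) ~ u for small u, this behaves like (5x)·(-6/x) → -30.
So the limit is e^(-30).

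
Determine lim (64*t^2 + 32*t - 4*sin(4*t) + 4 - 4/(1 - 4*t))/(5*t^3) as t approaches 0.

-128/3

Substitution gives 0/0; apply L'Hôpital's rule 3 times.
After differentiating numerator and denominator 3 times the quotient is (256*cos(4*t) - 1536/(4*t - 1)^4)/(30); at t = 0 this is -128/3.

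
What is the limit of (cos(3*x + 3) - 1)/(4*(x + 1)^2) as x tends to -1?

-9/8

Direct substitution gives 0/0.
Apply L'Hôpital: lim (-3*sin(3*x + 3))/(8*x + 8), still 0/0.
After 2 applications of L'Hôpital's rule the quotient is (-9*cos(3*x + 3))/(8); substituting x = -1 gives -9/8.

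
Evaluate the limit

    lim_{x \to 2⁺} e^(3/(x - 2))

As x → 2⁺, 3/(x - 2) → +∞, so e^(3/(x - 2)) → ∞.

∞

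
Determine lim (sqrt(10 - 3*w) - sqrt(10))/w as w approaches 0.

-3*√(10)/20

A 0/0 form; rationalise with √(10 - 3w) + √10. This collapses the numerator to -3w, leaving -3/(√(10 - 3w) + √10) → -3/(2√10) = -3*√(10)/20.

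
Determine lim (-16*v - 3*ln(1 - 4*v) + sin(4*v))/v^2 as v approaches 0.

24

Substitution gives 0/0 (the numerator vanishes to order 2).
Expand each term to order v^2: the coefficient of v^2 in sin(4v) is 0 and in -3·ln(1 - 4v) is 24.
Lower-order terms cancel with the polynomial part, so the numerator is (24)·v^2 + o(v^2), and the limit is (24)/(1) = 24.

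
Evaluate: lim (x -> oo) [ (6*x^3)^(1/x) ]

Base → ∞ and exponent → 0: an ∞^0 form.
Take logs: (1/x)·ln(6·x^3) = (ln 6 + 3·ln x)/x → 0.
So the limit is e^0 = 1.

1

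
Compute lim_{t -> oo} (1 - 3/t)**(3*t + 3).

Write it as [(1 - 3/t)^t]^(3) · (1 - 3/t)^(3). The bracketed term tends to e^(-3) and the second factor to 1, so the limit is e^(-9).

e^(-9)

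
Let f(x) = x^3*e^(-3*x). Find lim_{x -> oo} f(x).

0

Write as x^3/e^{3x}, an ∞/∞ form.
Exponential growth dominates any polynomial, so repeated L'Hôpital (or the standard result) gives 0.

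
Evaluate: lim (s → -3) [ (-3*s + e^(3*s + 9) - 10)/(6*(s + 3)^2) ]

3/4

Direct substitution gives 0/0.
Apply L'Hôpital: lim (3*e^(3*s + 9) - 3)/(12*s + 36), still 0/0.
After 2 applications of L'Hôpital's rule the quotient is (9*e^(3*s + 9))/(12); substituting s = -3 gives 3/4.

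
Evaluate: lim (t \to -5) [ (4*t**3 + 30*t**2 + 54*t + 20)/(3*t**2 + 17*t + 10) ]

-54/13

Since t = -5 makes numerator and denominator zero, (t + 5) divides both.
Cancelling it gives (4*t^2 + 10*t + 4)/(3*t + 2); now plug in t = -5 to get -54/13.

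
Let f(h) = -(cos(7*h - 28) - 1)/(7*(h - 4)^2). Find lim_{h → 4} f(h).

Direct substitution gives 0/0.
Apply L'Hôpital: lim (-7*sin(7*h - 28))/(56 - 14*h), still 0/0.
After 2 applications of L'Hôpital's rule the quotient is (-49*cos(7*h - 28))/(-14); substituting h = 4 gives 7/2.

7/2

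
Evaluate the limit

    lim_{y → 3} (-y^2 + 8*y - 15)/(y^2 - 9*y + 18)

Since y = 3 makes numerator and denominator zero, (y - 3) divides both.
Cancelling it gives (5 - y)/(y - 6); now plug in y = 3 to get -2/3.

-2/3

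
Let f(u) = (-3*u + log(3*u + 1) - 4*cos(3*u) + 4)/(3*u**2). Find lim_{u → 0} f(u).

9/2

Substitution gives 0/0; apply L'Hôpital's rule 2 times.
After differentiating numerator and denominator 2 times the quotient is (36*cos(3*u) - 9/(3*u + 1)^2)/(6); at u = 0 this is 9/2.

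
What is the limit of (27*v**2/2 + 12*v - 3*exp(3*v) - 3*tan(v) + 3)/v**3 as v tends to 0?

Substitution gives 0/0 (the numerator vanishes to order 3).
Expand each term to order v^3: the coefficient of v^3 in -3·e^(3v) is -27/2 and in -3·tan(v) is -1.
Lower-order terms cancel with the polynomial part, so the numerator is (-29/2)·v^3 + o(v^3), and the limit is (-29/2)/(1) = -29/2.

-29/2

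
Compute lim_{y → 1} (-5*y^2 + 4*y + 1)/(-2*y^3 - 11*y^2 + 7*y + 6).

2/7

At y = 1 both the top and bottom vanish — a removable singularity. Factoring out (y - 1) from each leaves (-5*y - 1)/(-2*y^2 - 13*y - 6), which at y = 1 equals 2/7.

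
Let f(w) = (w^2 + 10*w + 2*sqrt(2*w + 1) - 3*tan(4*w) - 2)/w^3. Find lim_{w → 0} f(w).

Substitution gives 0/0 (the numerator vanishes to order 3).
Expand each term to order w^3: the coefficient of w^3 in 2·√(1 + 2w) is 1 and in -3·tan(4w) is -64.
Lower-order terms cancel with the polynomial part, so the numerator is (-63)·w^3 + o(w^3), and the limit is (-63)/(1) = -63.

-63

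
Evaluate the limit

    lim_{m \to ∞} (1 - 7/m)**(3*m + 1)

e^(-21)

Let L be the limit and take ln: ln L = lim (3m + 1)·ln(1 - 7/m) = lim (3m + 1)·(-7/m + O(1/m²)) = -21.
Hence L = e^(-21).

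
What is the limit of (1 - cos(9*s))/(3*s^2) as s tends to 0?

27/2

Substitution gives 0/0.
Use (1 − cos u)/u² → 1/2 with u = 9s: the limit is 9²/(2·3) = 27/2.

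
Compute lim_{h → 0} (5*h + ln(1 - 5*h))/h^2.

-25/2

Direct substitution gives 0/0.
Apply L'Hôpital: lim (5 - 5/(1 - 5*h))/(2*h), still 0/0.
After 2 applications of L'Hôpital's rule the quotient is (-25/(1 - 5*h)^2)/(2); substituting h = 0 gives -25/2.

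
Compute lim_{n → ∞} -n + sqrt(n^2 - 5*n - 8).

This has the form ∞ − ∞. Multiply and divide by the conjugate √(n^2 - 5*n - 8) + n.
That gives (-5n - 8) / (√(n^2 - 5*n - 8) + n).
Divide numerator and denominator by n: the limit is -5/(2·1) = -5/2.

-5/2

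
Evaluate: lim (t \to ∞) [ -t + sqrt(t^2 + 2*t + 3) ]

An ∞ − ∞ form. Rationalising with the conjugate, the difference becomes (2t + 3) / (√(t^2 + 2*t + 3) + t).
For large t the denominator behaves like 2·t, so the quotient tends to 2/2 = 1.

1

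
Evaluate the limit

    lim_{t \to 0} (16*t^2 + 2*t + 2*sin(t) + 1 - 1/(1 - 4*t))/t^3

-193/3

Substitution gives 0/0 (the numerator vanishes to order 3).
Expand each term to order t^3: the coefficient of t^3 in 2·sin(t) is -1/3 and in −1/(1 - 4t) is -64.
Lower-order terms cancel with the polynomial part, so the numerator is (-193/3)·t^3 + o(t^3), and the limit is (-193/3)/(1) = -193/3.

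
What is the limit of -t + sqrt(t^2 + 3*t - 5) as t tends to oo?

An ∞ − ∞ form. Rationalising with the conjugate, the difference becomes (3t - 5) / (√(t^2 + 3*t - 5) + t).
For large t the denominator behaves like 2·t, so the quotient tends to 3/2 = 3/2.

3/2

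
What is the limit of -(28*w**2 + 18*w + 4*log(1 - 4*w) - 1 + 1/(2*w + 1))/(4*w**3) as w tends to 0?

70/3

Substitution gives 0/0; apply L'Hôpital's rule 3 times.
After differentiating numerator and denominator 3 times the quotient is (512/(4*w - 1)^3 - 48/(2*w + 1)^4)/(-24); at w = 0 this is 70/3.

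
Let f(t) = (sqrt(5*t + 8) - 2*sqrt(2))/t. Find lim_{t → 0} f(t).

5*√(2)/8

A 0/0 form; rationalise with √(8 + 5t) + √8. This collapses the numerator to 5t, leaving 5/(√(8 + 5t) + √8) → 5/(2√8) = 5*√(2)/8.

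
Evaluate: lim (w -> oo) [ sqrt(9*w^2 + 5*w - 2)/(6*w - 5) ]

For large |w|, √(9*w^2 + 5*w - 2) ≈ √9·|w| and the denominator ≈ 6w.
Since w → +∞, |w| = w, giving √9/(6) = 1/2.

1/2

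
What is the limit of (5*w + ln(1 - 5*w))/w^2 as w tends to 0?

Direct substitution gives 0/0.
Apply L'Hôpital: lim (5 - 5/(1 - 5*w))/(2*w), still 0/0.
After 2 applications of L'Hôpital's rule the quotient is (-25/(1 - 5*w)^2)/(2); substituting w = 0 gives -25/2.

-25/2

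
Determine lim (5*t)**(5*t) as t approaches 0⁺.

Base → 0⁺ and exponent → 0⁺: a 0^0 form.
Take logs: 5t·ln(5t). This is 0·(−∞); rewriting as ln(5t)/(1/(5t)) and applying L'Hôpital gives 0.
Hence the limit is e^0 = 1.

1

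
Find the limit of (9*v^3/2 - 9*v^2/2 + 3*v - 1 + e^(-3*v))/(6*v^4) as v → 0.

Direct substitution gives 0/0.
Apply L'Hôpital: lim (27*v^2/2 - 9*v + 3 - 3*e^(-3*v))/(24*v^3), still 0/0.
Apply L'Hôpital: lim (27*v - 9 + 9*e^(-3*v))/(72*v^2), still 0/0.
Apply L'Hôpital: lim (27 - 27*e^(-3*v))/(144*v), still 0/0.
After 4 applications of L'Hôpital's rule the quotient is (81*e^(-3*v))/(144); substituting v = 0 gives 9/16.

9/16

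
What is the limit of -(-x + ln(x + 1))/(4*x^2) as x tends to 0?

1/8

Direct substitution gives 0/0.
Apply L'Hôpital: lim (-1 + 1/(x + 1))/(-8*x), still 0/0.
After 2 applications of L'Hôpital's rule the quotient is (-1/(x + 1)^2)/(-8); substituting x = 0 gives 1/8.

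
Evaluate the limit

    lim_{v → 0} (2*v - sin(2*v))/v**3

4/3

Direct substitution gives 0/0.
Apply L'Hôpital: lim (2 - 2*cos(2*v))/(3*v^2), still 0/0.
Apply L'Hôpital: lim (4*sin(2*v))/(6*v), still 0/0.
After 3 applications of L'Hôpital's rule the quotient is (8*cos(2*v))/(6); substituting v = 0 gives 4/3.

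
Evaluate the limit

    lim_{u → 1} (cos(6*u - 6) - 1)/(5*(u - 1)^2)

Direct substitution gives 0/0.
Apply L'Hôpital: lim (-6*sin(6*u - 6))/(10*u - 10), still 0/0.
After 2 applications of L'Hôpital's rule the quotient is (-36*cos(6*u - 6))/(10); substituting u = 1 gives -18/5.

-18/5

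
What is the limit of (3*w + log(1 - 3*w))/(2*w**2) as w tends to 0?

Direct substitution gives 0/0.
Apply L'Hôpital: lim (3 - 3/(1 - 3*w))/(4*w), still 0/0.
After 2 applications of L'Hôpital's rule the quotient is (-9/(1 - 3*w)^2)/(4); substituting w = 0 gives -9/4.

-9/4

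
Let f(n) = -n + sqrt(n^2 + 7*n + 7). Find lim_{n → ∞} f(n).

An ∞ − ∞ form. Rationalising with the conjugate, the difference becomes (7n + 7) / (√(n^2 + 7*n + 7) + n).
For large n the denominator behaves like 2·n, so the quotient tends to 7/2 = 7/2.

7/2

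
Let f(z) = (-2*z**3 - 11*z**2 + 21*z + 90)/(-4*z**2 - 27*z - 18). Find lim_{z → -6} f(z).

-3

Direct substitution gives 0/0, so factor. Both numerator and denominator have (z + 6) as a factor.
After cancelling, the expression reduces to (-2*z^2 + z + 15)/(-4*z - 3).
Substituting z = -6 gives -3.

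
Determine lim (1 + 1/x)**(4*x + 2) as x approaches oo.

The base → 1 and the exponent → ∞: a 1^∞ form.
Take logarithms: (4x + 2)·ln(1 + 1/x). Since ln(1+u) ~ u for small u, this behaves like (4x)·(1/x) → 4.
So the limit is e^(4).

e^(4)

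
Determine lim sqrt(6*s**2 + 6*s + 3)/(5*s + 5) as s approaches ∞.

For large |s|, √(6*s^2 + 6*s + 3) ≈ √6·|s| and the denominator ≈ 5s.
Since s → +∞, |s| = s, giving √6/(5) = √(6)/5.

√(6)/5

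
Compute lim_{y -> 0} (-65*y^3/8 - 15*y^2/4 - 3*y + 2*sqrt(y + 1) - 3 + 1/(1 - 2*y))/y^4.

Substitution gives 0/0; apply L'Hôpital's rule 4 times.
After differentiating numerator and denominator 4 times the quotient is (-384/(2*y - 1)^5 - 15/(8*(y + 1)^(7/2)))/(24); at y = 0 this is 1019/64.

1019/64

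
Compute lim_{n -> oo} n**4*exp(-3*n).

0

Write as n^4/e^{3n}, an ∞/∞ form.
Exponential growth dominates any polynomial, so repeated L'Hôpital (or the standard result) gives 0.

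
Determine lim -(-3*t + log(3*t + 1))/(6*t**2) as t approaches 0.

Direct substitution gives 0/0.
Apply L'Hôpital: lim (-3 + 3/(3*t + 1))/(-12*t), still 0/0.
After 2 applications of L'Hôpital's rule the quotient is (-9/(3*t + 1)^2)/(-12); substituting t = 0 gives 3/4.

3/4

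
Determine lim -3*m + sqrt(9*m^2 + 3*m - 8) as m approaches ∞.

This has the form ∞ − ∞. Multiply and divide by the conjugate √(9*m^2 + 3*m - 8) + 3m.
That gives (3m - 8) / (√(9*m^2 + 3*m - 8) + 3m).
Divide numerator and denominator by m: the limit is 3/(2·3) = 1/2.

1/2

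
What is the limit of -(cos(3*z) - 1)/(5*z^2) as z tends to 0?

9/10

Direct substitution gives 0/0.
Apply L'Hôpital: lim (-3*sin(3*z))/(-10*z), still 0/0.
After 2 applications of L'Hôpital's rule the quotient is (-9*cos(3*z))/(-10); substituting z = 0 gives 9/10.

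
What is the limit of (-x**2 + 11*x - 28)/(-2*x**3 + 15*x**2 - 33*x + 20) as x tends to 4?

-1/3

At x = 4 both the top and bottom vanish — a removable singularity. Factoring out (x - 4) from each leaves (7 - x)/(-2*x^2 + 7*x - 5), which at x = 4 equals -1/3.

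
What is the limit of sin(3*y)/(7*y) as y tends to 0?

Substitution gives 0/0.
Write it as (3/7)·sin(3y)/(3y); since sin(u)/u → 1, the limit is 3/7.

3/7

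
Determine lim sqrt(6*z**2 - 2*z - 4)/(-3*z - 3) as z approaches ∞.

For large |z|, √(6*z^2 - 2*z - 4) ≈ √6·|z| and the denominator ≈ -3z.
Since z → +∞, |z| = z, giving √6/(-3) = -√(6)/3.

-√(6)/3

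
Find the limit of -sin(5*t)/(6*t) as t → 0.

-5/6

Substitution gives 0/0.
Write it as (5/(-6))·sin(5t)/(5t); since sin(u)/u → 1, the limit is -5/6.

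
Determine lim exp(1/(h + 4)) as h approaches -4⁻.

As h → -4⁻, 1/(h + 4) → −∞, so e^(1/(h + 4)) → 0.

0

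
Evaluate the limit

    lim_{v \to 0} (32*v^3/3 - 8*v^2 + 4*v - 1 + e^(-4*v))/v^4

32/3

Direct substitution gives 0/0.
Apply L'Hôpital: lim (32*v^2 - 16*v + 4 - 4*e^(-4*v))/(4*v^3), still 0/0.
Apply L'Hôpital: lim (64*v - 16 + 16*e^(-4*v))/(12*v^2), still 0/0.
Apply L'Hôpital: lim (64 - 64*e^(-4*v))/(24*v), still 0/0.
After 4 applications of L'Hôpital's rule the quotient is (256*e^(-4*v))/(24); substituting v = 0 gives 32/3.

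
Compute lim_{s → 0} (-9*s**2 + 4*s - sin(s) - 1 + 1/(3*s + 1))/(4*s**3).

-161/24

Substitution gives 0/0 (the numerator vanishes to order 3).
Expand each term to order s^3: the coefficient of s^3 in −sin(s) is 1/6 and in 1/(1 + 3s) is -27.
Lower-order terms cancel with the polynomial part, so the numerator is (-161/6)·s^3 + o(s^3), and the limit is (-161/6)/(4) = -161/24.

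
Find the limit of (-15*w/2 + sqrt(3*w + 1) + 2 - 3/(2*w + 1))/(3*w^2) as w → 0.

-35/8

Substitution gives 0/0 (the numerator vanishes to order 2).
Expand each term to order w^2: the coefficient of w^2 in -3·1/(1 + 2w) is -12 and in √(1 + 3w) is -9/8.
Lower-order terms cancel with the polynomial part, so the numerator is (-105/8)·w^2 + o(w^2), and the limit is (-105/8)/(3) = -35/8.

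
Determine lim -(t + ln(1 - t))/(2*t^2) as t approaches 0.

Direct substitution gives 0/0.
Apply L'Hôpital: lim (1 - 1/(1 - t))/(-4*t), still 0/0.
After 2 applications of L'Hôpital's rule the quotient is (-1/(1 - t)^2)/(-4); substituting t = 0 gives 1/4.

1/4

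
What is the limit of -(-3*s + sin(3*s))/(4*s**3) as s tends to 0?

9/8

Direct substitution gives 0/0.
Apply L'Hôpital: lim (3*cos(3*s) - 3)/(-12*s^2), still 0/0.
Apply L'Hôpital: lim (-9*sin(3*s))/(-24*s), still 0/0.
After 3 applications of L'Hôpital's rule the quotient is (-27*cos(3*s))/(-24); substituting s = 0 gives 9/8.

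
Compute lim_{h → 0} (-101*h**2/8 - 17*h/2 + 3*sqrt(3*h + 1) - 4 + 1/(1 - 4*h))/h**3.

1105/16

Substitution gives 0/0; apply L'Hôpital's rule 3 times.
After differentiating numerator and denominator 3 times the quotient is (384/(4*h - 1)^4 + 243/(8*(3*h + 1)^(5/2)))/(6); at h = 0 this is 1105/16.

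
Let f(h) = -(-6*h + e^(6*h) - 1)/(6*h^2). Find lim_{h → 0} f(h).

Direct substitution gives 0/0.
Apply L'Hôpital: lim (6*e^(6*h) - 6)/(-12*h), still 0/0.
After 2 applications of L'Hôpital's rule the quotient is (36*e^(6*h))/(-12); substituting h = 0 gives -3.

-3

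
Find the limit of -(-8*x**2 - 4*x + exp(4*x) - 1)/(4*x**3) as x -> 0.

Direct substitution gives 0/0.
Apply L'Hôpital: lim (-16*x + 4*e^(4*x) - 4)/(-12*x^2), still 0/0.
Apply L'Hôpital: lim (16*e^(4*x) - 16)/(-24*x), still 0/0.
After 3 applications of L'Hôpital's rule the quotient is (64*e^(4*x))/(-24); substituting x = 0 gives -8/3.

-8/3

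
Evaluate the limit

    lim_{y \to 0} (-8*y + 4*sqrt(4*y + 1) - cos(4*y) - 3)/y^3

16

Substitution gives 0/0 (the numerator vanishes to order 3).
Expand each term to order y^3: the coefficient of y^3 in −cos(4y) is 0 and in 4·√(1 + 4y) is 16.
Lower-order terms cancel with the polynomial part, so the numerator is (16)·y^3 + o(y^3), and the limit is (16)/(1) = 16.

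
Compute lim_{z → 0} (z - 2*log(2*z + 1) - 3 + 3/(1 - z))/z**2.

Substitution gives 0/0; apply L'Hôpital's rule 2 times.
After differentiating numerator and denominator 2 times the quotient is (8/(2*z + 1)^2 - 6/(z - 1)^3)/(2); at z = 0 this is 7.

7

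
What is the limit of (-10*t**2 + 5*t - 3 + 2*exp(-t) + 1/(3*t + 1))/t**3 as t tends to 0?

-82/3

Substitution gives 0/0; apply L'Hôpital's rule 3 times.
After differentiating numerator and denominator 3 times the quotient is (-2*e^(-t) - 162/(3*t + 1)^4)/(6); at t = 0 this is -82/3.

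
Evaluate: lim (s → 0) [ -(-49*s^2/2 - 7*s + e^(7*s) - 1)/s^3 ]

Direct substitution gives 0/0.
Apply L'Hôpital: lim (-49*s + 7*e^(7*s) - 7)/(-3*s^2), still 0/0.
Apply L'Hôpital: lim (49*e^(7*s) - 49)/(-6*s), still 0/0.
After 3 applications of L'Hôpital's rule the quotient is (343*e^(7*s))/(-6); substituting s = 0 gives -343/6.

-343/6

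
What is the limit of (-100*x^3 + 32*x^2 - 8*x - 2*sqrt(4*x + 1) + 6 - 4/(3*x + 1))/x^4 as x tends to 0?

-304

Substitution gives 0/0; apply L'Hôpital's rule 4 times.
After differentiating numerator and denominator 4 times the quotient is (480/(4*x + 1)^(7/2) - 7776/(3*x + 1)^5)/(24); at x = 0 this is -304.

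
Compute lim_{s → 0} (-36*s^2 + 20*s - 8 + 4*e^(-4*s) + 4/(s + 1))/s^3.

Substitution gives 0/0 (the numerator vanishes to order 3).
Expand each term to order s^3: the coefficient of s^3 in 4·e^(-4s) is -128/3 and in 4·1/(1 + s) is -4.
Lower-order terms cancel with the polynomial part, so the numerator is (-140/3)·s^3 + o(s^3), and the limit is (-140/3)/(1) = -140/3.

-140/3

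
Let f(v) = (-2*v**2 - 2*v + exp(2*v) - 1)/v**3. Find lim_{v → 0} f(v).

Direct substitution gives 0/0.
Apply L'Hôpital: lim (-4*v + 2*e^(2*v) - 2)/(3*v^2), still 0/0.
Apply L'Hôpital: lim (4*e^(2*v) - 4)/(6*v), still 0/0.
After 3 applications of L'Hôpital's rule the quotient is (8*e^(2*v))/(6); substituting v = 0 gives 4/3.

4/3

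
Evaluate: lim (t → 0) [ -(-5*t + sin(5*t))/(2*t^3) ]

125/12

Direct substitution gives 0/0.
Apply L'Hôpital: lim (5*cos(5*t) - 5)/(-6*t^2), still 0/0.
Apply L'Hôpital: lim (-25*sin(5*t))/(-12*t), still 0/0.
After 3 applications of L'Hôpital's rule the quotient is (-125*cos(5*t))/(-12); substituting t = 0 gives 125/12.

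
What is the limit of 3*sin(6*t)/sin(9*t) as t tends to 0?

Substitution gives 0/0.
Divide numerator and denominator by t: sin(6t)/t → 6 and sin(9t)/t → 9, so the limit is 3·6/9 = 2.

2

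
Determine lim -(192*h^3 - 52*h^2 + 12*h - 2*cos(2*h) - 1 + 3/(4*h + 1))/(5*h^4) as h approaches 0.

-460/3

Substitution gives 0/0 (the numerator vanishes to order 4).
Expand each term to order h^4: the coefficient of h^4 in -2·cos(2h) is -4/3 and in 3·1/(1 + 4h) is 768.
Lower-order terms cancel with the polynomial part, so the numerator is (2300/3)·h^4 + o(h^4), and the limit is (2300/3)/(-5) = -460/3.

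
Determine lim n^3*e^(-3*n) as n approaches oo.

Write as n^3/e^{3n}, an ∞/∞ form.
Exponential growth dominates any polynomial, so repeated L'Hôpital (or the standard result) gives 0.

0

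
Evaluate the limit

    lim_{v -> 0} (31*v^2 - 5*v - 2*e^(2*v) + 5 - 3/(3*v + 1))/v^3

Substitution gives 0/0 (the numerator vanishes to order 3).
Expand each term to order v^3: the coefficient of v^3 in -3·1/(1 + 3v) is 81 and in -2·e^(2v) is -8/3.
Lower-order terms cancel with the polynomial part, so the numerator is (235/3)·v^3 + o(v^3), and the limit is (235/3)/(1) = 235/3.

235/3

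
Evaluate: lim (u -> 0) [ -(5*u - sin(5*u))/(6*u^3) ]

Direct substitution gives 0/0.
Apply L'Hôpital: lim (5 - 5*cos(5*u))/(-18*u^2), still 0/0.
Apply L'Hôpital: lim (25*sin(5*u))/(-36*u), still 0/0.
After 3 applications of L'Hôpital's rule the quotient is (125*cos(5*u))/(-36); substituting u = 0 gives -125/36.

-125/36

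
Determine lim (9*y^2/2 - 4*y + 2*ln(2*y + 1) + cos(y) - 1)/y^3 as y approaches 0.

16/3

Substitution gives 0/0 (the numerator vanishes to order 3).
Expand each term to order y^3: the coefficient of y^3 in cos(y) is 0 and in 2·ln(1 + 2y) is 16/3.
Lower-order terms cancel with the polynomial part, so the numerator is (16/3)·y^3 + o(y^3), and the limit is (16/3)/(1) = 16/3.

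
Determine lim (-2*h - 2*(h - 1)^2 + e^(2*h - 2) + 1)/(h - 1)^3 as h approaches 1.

4/3

Direct substitution gives 0/0.
Apply L'Hôpital: lim (-4*h + 2*e^(2*h - 2) + 2)/(3*(h - 1)^2), still 0/0.
Apply L'Hôpital: lim (4*e^(2*h - 2) - 4)/(6*h - 6), still 0/0.
After 3 applications of L'Hôpital's rule the quotient is (8*e^(2*h - 2))/(6); substituting h = 1 gives 4/3.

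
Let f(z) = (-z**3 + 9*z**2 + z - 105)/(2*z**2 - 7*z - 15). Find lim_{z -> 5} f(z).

16/13

Direct substitution gives 0/0, so factor. Both numerator and denominator have (z - 5) as a factor.
After cancelling, the expression reduces to (-z^2 + 4*z + 21)/(2*z + 3).
Substituting z = 5 gives 16/13.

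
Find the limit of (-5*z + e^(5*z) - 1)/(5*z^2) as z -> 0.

Direct substitution gives 0/0.
Apply L'Hôpital: lim (5*e^(5*z) - 5)/(10*z), still 0/0.
After 2 applications of L'Hôpital's rule the quotient is (25*e^(5*z))/(10); substituting z = 0 gives 5/2.

5/2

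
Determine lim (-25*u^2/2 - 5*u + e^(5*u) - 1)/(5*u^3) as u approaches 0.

Direct substitution gives 0/0.
Apply L'Hôpital: lim (-25*u + 5*e^(5*u) - 5)/(15*u^2), still 0/0.
Apply L'Hôpital: lim (25*e^(5*u) - 25)/(30*u), still 0/0.
After 3 applications of L'Hôpital's rule the quotient is (125*e^(5*u))/(30); substituting u = 0 gives 25/6.

25/6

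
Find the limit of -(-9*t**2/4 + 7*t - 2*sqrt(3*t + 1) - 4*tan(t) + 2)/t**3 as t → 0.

113/24

Substitution gives 0/0; apply L'Hôpital's rule 3 times.
After differentiating numerator and denominator 3 times the quotient is (16/cos(t)^2 - 24/cos(t)^4 - 81/(4*(3*t + 1)^(5/2)))/(-6); at t = 0 this is 113/24.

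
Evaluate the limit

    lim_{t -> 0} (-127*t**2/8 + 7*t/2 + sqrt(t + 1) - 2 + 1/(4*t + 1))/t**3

-1023/16

Substitution gives 0/0 (the numerator vanishes to order 3).
Expand each term to order t^3: the coefficient of t^3 in √(1 + t) is 1/16 and in 1/(1 + 4t) is -64.
Lower-order terms cancel with the polynomial part, so the numerator is (-1023/16)·t^3 + o(t^3), and the limit is (-1023/16)/(1) = -1023/16.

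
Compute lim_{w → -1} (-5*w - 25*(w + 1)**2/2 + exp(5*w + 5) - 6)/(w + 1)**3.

Direct substitution gives 0/0.
Apply L'Hôpital: lim (-25*w + 5*e^(5*w + 5) - 30)/(3*(w + 1)^2), still 0/0.
Apply L'Hôpital: lim (25*e^(5*w + 5) - 25)/(6*w + 6), still 0/0.
After 3 applications of L'Hôpital's rule the quotient is (125*e^(5*w + 5))/(6); substituting w = -1 gives 125/6.

125/6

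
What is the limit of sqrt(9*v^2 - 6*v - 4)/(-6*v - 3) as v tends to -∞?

1/2

For large |v|, √(9*v^2 - 6*v - 4) ≈ √9·|v| and the denominator ≈ -6v.
Since v → −∞, |v| = −v, giving −√9/(-6) = 1/2.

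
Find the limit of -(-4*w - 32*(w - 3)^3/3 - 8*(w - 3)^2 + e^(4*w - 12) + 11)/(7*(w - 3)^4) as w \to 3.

-32/21

Direct substitution gives 0/0.
Apply L'Hôpital: lim (-16*w - 32*(w - 3)^2 + 4*e^(4*w - 12) + 44)/(-28*(w - 3)^3), still 0/0.
Apply L'Hôpital: lim (-64*w + 16*e^(4*w - 12) + 176)/(-84*(w - 3)^2), still 0/0.
Apply L'Hôpital: lim (64*e^(4*w - 12) - 64)/(504 - 168*w), still 0/0.
After 4 applications of L'Hôpital's rule the quotient is (256*e^(4*w - 12))/(-168); substituting w = 3 gives -32/21.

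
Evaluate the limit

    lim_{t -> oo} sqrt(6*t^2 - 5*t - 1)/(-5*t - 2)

-√(6)/5

For large |t|, √(6*t^2 - 5*t - 1) ≈ √6·|t| and the denominator ≈ -5t.
Since t → +∞, |t| = t, giving √6/(-5) = -√(6)/5.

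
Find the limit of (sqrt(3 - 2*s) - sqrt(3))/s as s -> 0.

A 0/0 form; rationalise with √(3 - 2s) + √3. This collapses the numerator to -2s, leaving -2/(√(3 - 2s) + √3) → -2/(2√3) = -√(3)/3.

-√(3)/3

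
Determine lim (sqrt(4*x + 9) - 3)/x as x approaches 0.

A 0/0 form; rationalise with √(9 + 4x) + √9. This collapses the numerator to 4x, leaving 4/(√(9 + 4x) + √9) → 4/(2√9) = 2/3.

2/3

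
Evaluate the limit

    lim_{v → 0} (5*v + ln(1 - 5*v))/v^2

Direct substitution gives 0/0.
Apply L'Hôpital: lim (5 - 5/(1 - 5*v))/(2*v), still 0/0.
After 2 applications of L'Hôpital's rule the quotient is (-25/(1 - 5*v)^2)/(2); substituting v = 0 gives -25/2.

-25/2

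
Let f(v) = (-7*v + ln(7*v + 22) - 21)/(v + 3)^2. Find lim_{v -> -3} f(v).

Direct substitution gives 0/0.
Apply L'Hôpital: lim (-7 + 7/(7*v + 22))/(2*v + 6), still 0/0.
After 2 applications of L'Hôpital's rule the quotient is (-49/(7*v + 22)^2)/(2); substituting v = -3 gives -49/2.

-49/2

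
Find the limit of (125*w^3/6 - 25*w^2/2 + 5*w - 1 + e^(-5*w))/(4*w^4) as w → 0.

Direct substitution gives 0/0.
Apply L'Hôpital: lim (125*w^2/2 - 25*w + 5 - 5*e^(-5*w))/(16*w^3), still 0/0.
Apply L'Hôpital: lim (125*w - 25 + 25*e^(-5*w))/(48*w^2), still 0/0.
Apply L'Hôpital: lim (125 - 125*e^(-5*w))/(96*w), still 0/0.
After 4 applications of L'Hôpital's rule the quotient is (625*e^(-5*w))/(96); substituting w = 0 gives 625/96.

625/96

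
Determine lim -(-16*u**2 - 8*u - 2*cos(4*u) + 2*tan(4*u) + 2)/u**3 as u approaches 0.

Substitution gives 0/0; apply L'Hôpital's rule 3 times.
After differentiating numerator and denominator 3 times the quotient is (-128*sin(4*u) + 768*tan(4*u)^4 + 1024*tan(4*u)^2 + 256)/(-6); at u = 0 this is -128/3.

-128/3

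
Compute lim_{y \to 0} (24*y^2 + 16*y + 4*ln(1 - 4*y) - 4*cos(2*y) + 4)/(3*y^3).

-256/9

Substitution gives 0/0 (the numerator vanishes to order 3).
Expand each term to order y^3: the coefficient of y^3 in 4·ln(1 - 4y) is -256/3 and in -4·cos(2y) is 0.
Lower-order terms cancel with the polynomial part, so the numerator is (-256/3)·y^3 + o(y^3), and the limit is (-256/3)/(3) = -256/9.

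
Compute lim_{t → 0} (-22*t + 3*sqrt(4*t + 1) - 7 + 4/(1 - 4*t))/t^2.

Substitution gives 0/0; apply L'Hôpital's rule 2 times.
After differentiating numerator and denominator 2 times the quotient is (-12/(4*t + 1)^(3/2) - 128/(4*t - 1)^3)/(2); at t = 0 this is 58.

58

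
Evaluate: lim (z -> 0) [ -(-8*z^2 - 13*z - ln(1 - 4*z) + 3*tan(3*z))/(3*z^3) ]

-145/9

Substitution gives 0/0; apply L'Hôpital's rule 3 times.
After differentiating numerator and denominator 3 times the quotient is (486*tan(3*z)^2/cos(3*z)^2 + 162/cos(3*z)^2 - 128/(4*z - 1)^3)/(-18); at z = 0 this is -145/9.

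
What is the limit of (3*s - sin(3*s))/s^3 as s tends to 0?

Direct substitution gives 0/0.
Apply L'Hôpital: lim (3 - 3*cos(3*s))/(3*s^2), still 0/0.
Apply L'Hôpital: lim (9*sin(3*s))/(6*s), still 0/0.
After 3 applications of L'Hôpital's rule the quotient is (27*cos(3*s))/(6); substituting s = 0 gives 9/2.

9/2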